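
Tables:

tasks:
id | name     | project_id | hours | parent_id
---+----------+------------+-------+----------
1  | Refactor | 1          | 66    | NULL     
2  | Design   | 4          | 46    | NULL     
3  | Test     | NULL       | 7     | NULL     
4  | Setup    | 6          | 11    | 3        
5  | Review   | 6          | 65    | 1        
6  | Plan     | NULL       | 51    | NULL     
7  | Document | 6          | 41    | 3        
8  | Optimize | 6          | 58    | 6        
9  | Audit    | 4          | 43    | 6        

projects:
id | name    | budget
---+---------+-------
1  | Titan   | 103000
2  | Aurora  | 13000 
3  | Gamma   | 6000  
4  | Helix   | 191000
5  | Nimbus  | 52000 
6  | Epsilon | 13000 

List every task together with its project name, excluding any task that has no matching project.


INNER JOIN keeps only tasks rows whose project_id matches an id in projects. Walk through each task:
  - task 1 (Refactor): project_id=1 -> matches Titan
  - task 2 (Design): project_id=4 -> matches Helix
  - task 3 (Test): project_id=NULL, no match -> dropped
  - task 4 (Setup): project_id=6 -> matches Epsilon
  - task 5 (Review): project_id=6 -> matches Epsilon
  - task 6 (Plan): project_id=NULL, no match -> dropped
  - task 7 (Document): project_id=6 -> matches Epsilon
  - task 8 (Optimize): project_id=6 -> matches Epsilon
  - task 9 (Audit): project_id=4 -> matches Helix
So 2 of 9 rows are dropped.

SQL:
SELECT a.name, b.name AS project
FROM tasks a
INNER JOIN projects b ON a.project_id = b.id

Result:
name     | project
---------+--------
Refactor | Titan  
Design   | Helix  
Setup    | Epsilon
Review   | Epsilon
Document | Epsilon
Optimize | Epsilon
Audit    | Helix  


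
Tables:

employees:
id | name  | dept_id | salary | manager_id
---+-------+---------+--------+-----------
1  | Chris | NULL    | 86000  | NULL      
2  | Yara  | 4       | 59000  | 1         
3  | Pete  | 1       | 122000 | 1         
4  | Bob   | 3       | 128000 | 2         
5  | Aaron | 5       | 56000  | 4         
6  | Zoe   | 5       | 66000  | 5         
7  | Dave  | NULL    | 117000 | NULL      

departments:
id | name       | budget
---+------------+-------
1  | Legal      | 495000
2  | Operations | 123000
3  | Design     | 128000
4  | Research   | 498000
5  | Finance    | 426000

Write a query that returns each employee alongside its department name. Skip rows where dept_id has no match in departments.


INNER JOIN keeps only employees rows whose dept_id matches an id in departments. Walk through each employee:
  - employee 1 (Chris): dept_id=NULL, no match -> dropped
  - employee 2 (Yara): dept_id=4 -> matches Research
  - employee 3 (Pete): dept_id=1 -> matches Legal
  - employee 4 (Bob): dept_id=3 -> matches Design
  - employee 5 (Aaron): dept_id=5 -> matches Finance
  - employee 6 (Zoe): dept_id=5 -> matches Finance
  - employee 7 (Dave): dept_id=NULL, no match -> dropped
So 2 of 7 rows are dropped.

SQL:
SELECT a.name, b.name AS department
FROM employees a
INNER JOIN departments b ON a.dept_id = b.id

Result:
name  | department
------+-----------
Yara  | Research  
Pete  | Legal     
Bob   | Design    
Aaron | Finance   
Zoe   | Finance   


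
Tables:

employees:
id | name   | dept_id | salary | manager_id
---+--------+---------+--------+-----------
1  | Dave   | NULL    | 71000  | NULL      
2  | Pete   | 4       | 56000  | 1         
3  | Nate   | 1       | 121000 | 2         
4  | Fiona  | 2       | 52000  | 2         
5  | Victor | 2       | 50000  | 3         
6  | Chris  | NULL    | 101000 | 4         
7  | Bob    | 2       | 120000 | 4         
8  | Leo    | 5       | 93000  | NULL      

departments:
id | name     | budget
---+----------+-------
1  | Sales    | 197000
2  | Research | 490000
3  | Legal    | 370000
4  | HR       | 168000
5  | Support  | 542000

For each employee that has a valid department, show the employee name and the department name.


INNER JOIN keeps only employees rows whose dept_id matches an id in departments. Walk through each employee:
  - employee 1 (Dave): dept_id=NULL, no match -> dropped
  - employee 2 (Pete): dept_id=4 -> matches HR
  - employee 3 (Nate): dept_id=1 -> matches Sales
  - employee 4 (Fiona): dept_id=2 -> matches Research
  - employee 5 (Victor): dept_id=2 -> matches Research
  - employee 6 (Chris): dept_id=NULL, no match -> dropped
  - employee 7 (Bob): dept_id=2 -> matches Research
  - employee 8 (Leo): dept_id=5 -> matches Support
So 2 of 8 rows are dropped.

SQL:
SELECT a.name, b.name AS department
FROM employees a
INNER JOIN departments b ON a.dept_id = b.id

Result:
name   | department
-------+-----------
Pete   | HR        
Nate   | Sales     
Fiona  | Research  
Victor | Research  
Bob    | Research  
Leo    | Support   


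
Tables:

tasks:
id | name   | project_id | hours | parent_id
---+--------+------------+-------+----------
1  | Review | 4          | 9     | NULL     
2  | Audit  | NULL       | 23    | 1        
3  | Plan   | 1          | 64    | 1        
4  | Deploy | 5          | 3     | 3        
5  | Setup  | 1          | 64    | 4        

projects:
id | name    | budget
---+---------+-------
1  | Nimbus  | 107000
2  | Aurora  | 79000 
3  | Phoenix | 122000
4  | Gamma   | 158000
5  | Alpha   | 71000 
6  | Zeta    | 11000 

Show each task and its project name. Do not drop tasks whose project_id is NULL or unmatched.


LEFT JOIN keeps every row from tasks (the left table); where project_id has no match in projects, the project columns become NULL. Walk through each task:
  - task 1 (Review): project_id=4 -> matches Gamma
  - task 2 (Audit): project_id=NULL, no match -> kept with NULL
  - task 3 (Plan): project_id=1 -> matches Nimbus
  - task 4 (Deploy): project_id=5 -> matches Alpha
  - task 5 (Setup): project_id=1 -> matches Nimbus
All 5 rows appear; 1 has NULL project.

SQL:
SELECT a.name, b.name AS project
FROM tasks a
LEFT JOIN projects b ON a.project_id = b.id

Result:
name   | project
-------+--------
Review | Gamma  
Audit  | NULL   
Plan   | Nimbus 
Deploy | Alpha  
Setup  | Nimbus 


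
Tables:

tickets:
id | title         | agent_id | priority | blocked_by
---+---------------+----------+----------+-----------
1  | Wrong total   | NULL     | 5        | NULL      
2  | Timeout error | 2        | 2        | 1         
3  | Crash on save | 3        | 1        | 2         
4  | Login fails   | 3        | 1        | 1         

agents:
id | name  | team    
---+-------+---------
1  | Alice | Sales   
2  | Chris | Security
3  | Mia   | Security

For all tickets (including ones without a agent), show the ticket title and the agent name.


LEFT JOIN keeps every row from tickets (the left table); where agent_id has no match in agents, the agent columns become NULL. Walk through each ticket:
  - ticket 1 (Wrong total): agent_id=NULL, no match -> kept with NULL
  - ticket 2 (Timeout error): agent_id=2 -> matches Chris
  - ticket 3 (Crash on save): agent_id=3 -> matches Mia
  - ticket 4 (Login fails): agent_id=3 -> matches Mia
All 4 rows appear; 1 has NULL agent.

SQL:
SELECT a.title, b.name AS agent
FROM tickets a
LEFT JOIN agents b ON a.agent_id = b.id

Result:
title         | agent
--------------+------
Wrong total   | NULL 
Timeout error | Chris
Crash on save | Mia  
Login fails   | Mia  


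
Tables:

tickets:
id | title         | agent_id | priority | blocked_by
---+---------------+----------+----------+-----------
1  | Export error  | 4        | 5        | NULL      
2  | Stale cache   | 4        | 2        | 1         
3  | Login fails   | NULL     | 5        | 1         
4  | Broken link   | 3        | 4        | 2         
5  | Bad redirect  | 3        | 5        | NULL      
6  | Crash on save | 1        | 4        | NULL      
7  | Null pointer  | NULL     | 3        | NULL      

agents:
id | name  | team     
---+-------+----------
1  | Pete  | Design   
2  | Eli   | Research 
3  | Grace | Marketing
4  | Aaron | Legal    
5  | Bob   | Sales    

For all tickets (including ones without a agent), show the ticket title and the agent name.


LEFT JOIN keeps every row from tickets (the left table); where agent_id has no match in agents, the agent columns become NULL. Walk through each ticket:
  - ticket 1 (Export error): agent_id=4 -> matches Aaron
  - ticket 2 (Stale cache): agent_id=4 -> matches Aaron
  - ticket 3 (Login fails): agent_id=NULL, no match -> kept with NULL
  - ticket 4 (Broken link): agent_id=3 -> matches Grace
  - ticket 5 (Bad redirect): agent_id=3 -> matches Grace
  - ticket 6 (Crash on save): agent_id=1 -> matches Pete
  - ticket 7 (Null pointer): agent_id=NULL, no match -> kept with NULL
All 7 rows appear; 2 have NULL agent.

SQL:
SELECT a.title, b.name AS agent
FROM tickets a
LEFT JOIN agents b ON a.agent_id = b.id

Result:
title         | agent
--------------+------
Export error  | Aaron
Stale cache   | Aaron
Login fails   | NULL 
Broken link   | Grace
Bad redirect  | Grace
Crash on save | Pete 
Null pointer  | NULL 


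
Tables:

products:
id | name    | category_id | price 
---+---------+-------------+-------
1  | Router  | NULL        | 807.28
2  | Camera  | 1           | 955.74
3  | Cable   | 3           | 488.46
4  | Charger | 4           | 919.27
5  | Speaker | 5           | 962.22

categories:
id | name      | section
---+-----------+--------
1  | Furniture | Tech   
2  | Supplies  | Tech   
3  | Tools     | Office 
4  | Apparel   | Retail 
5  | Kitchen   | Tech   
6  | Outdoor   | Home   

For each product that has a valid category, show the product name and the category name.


INNER JOIN keeps only products rows whose category_id matches an id in categories. Walk through each product:
  - product 1 (Router): category_id=NULL, no match -> dropped
  - product 2 (Camera): category_id=1 -> matches Furniture
  - product 3 (Cable): category_id=3 -> matches Tools
  - product 4 (Charger): category_id=4 -> matches Apparel
  - product 5 (Speaker): category_id=5 -> matches Kitchen
So 1 of 5 rows is dropped.

SQL:
SELECT a.name, b.name AS category
FROM products a
INNER JOIN categories b ON a.category_id = b.id

Result:
name    | category 
--------+----------
Camera  | Furniture
Cable   | Tools    
Charger | Apparel  
Speaker | Kitchen  


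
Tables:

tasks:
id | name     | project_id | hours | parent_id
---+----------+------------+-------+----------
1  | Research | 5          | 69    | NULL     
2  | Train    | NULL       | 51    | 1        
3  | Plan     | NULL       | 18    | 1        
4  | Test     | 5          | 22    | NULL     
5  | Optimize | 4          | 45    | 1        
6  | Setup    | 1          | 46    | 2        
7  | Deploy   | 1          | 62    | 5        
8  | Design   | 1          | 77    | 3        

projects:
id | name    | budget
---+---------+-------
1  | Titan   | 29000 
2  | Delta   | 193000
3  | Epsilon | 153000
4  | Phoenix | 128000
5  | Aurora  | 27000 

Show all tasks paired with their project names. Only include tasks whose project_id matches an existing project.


INNER JOIN keeps only tasks rows whose project_id matches an id in projects. Walk through each task:
  - task 1 (Research): project_id=5 -> matches Aurora
  - task 2 (Train): project_id=NULL, no match -> dropped
  - task 3 (Plan): project_id=NULL, no match -> dropped
  - task 4 (Test): project_id=5 -> matches Aurora
  - task 5 (Optimize): project_id=4 -> matches Phoenix
  - task 6 (Setup): project_id=1 -> matches Titan
  - task 7 (Deploy): project_id=1 -> matches Titan
  - task 8 (Design): project_id=1 -> matches Titan
So 2 of 8 rows are dropped.

SQL:
SELECT a.name, b.name AS project
FROM tasks a
INNER JOIN projects b ON a.project_id = b.id

Result:
name     | project
---------+--------
Research | Aurora 
Test     | Aurora 
Optimize | Phoenix
Setup    | Titan  
Deploy   | Titan  
Design   | Titan  


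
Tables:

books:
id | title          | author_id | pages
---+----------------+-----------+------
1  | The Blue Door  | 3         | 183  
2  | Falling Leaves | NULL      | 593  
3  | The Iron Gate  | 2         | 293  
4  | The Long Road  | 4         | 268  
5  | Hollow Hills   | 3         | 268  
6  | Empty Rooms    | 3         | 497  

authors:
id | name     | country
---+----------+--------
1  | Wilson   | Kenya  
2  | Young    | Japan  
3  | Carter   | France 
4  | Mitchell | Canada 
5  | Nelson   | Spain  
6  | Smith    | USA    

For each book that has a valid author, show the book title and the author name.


INNER JOIN keeps only books rows whose author_id matches an id in authors. Walk through each book:
  - book 1 (The Blue Door): author_id=3 -> matches Carter
  - book 2 (Falling Leaves): author_id=NULL, no match -> dropped
  - book 3 (The Iron Gate): author_id=2 -> matches Young
  - book 4 (The Long Road): author_id=4 -> matches Mitchell
  - book 5 (Hollow Hills): author_id=3 -> matches Carter
  - book 6 (Empty Rooms): author_id=3 -> matches Carter
So 1 of 6 rows is dropped.

SQL:
SELECT a.title, b.name AS author
FROM books a
INNER JOIN authors b ON a.author_id = b.id

Result:
title         | author  
--------------+---------
The Blue Door | Carter  
The Iron Gate | Young   
The Long Road | Mitchell
Hollow Hills  | Carter  
Empty Rooms   | Carter  


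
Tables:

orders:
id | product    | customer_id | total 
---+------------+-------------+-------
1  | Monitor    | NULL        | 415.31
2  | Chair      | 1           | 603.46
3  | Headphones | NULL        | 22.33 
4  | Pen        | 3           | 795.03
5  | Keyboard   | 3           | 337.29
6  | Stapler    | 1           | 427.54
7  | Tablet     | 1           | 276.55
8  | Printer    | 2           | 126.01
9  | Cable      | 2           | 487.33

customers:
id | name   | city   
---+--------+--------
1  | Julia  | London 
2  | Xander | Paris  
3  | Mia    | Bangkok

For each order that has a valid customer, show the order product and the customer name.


INNER JOIN keeps only orders rows whose customer_id matches an id in customers. Walk through each order:
  - order 1 (Monitor): customer_id=NULL, no match -> dropped
  - order 2 (Chair): customer_id=1 -> matches Julia
  - order 3 (Headphones): customer_id=NULL, no match -> dropped
  - order 4 (Pen): customer_id=3 -> matches Mia
  - order 5 (Keyboard): customer_id=3 -> matches Mia
  - order 6 (Stapler): customer_id=1 -> matches Julia
  - order 7 (Tablet): customer_id=1 -> matches Julia
  - order 8 (Printer): customer_id=2 -> matches Xander
  - order 9 (Cable): customer_id=2 -> matches Xander
So 2 of 9 rows are dropped.

SQL:
SELECT a.product, b.name AS customer
FROM orders a
INNER JOIN customers b ON a.customer_id = b.id

Result:
product  | customer
---------+---------
Chair    | Julia   
Pen      | Mia     
Keyboard | Mia     
Stapler  | Julia   
Tablet   | Julia   
Printer  | Xander  
Cable    | Xander  


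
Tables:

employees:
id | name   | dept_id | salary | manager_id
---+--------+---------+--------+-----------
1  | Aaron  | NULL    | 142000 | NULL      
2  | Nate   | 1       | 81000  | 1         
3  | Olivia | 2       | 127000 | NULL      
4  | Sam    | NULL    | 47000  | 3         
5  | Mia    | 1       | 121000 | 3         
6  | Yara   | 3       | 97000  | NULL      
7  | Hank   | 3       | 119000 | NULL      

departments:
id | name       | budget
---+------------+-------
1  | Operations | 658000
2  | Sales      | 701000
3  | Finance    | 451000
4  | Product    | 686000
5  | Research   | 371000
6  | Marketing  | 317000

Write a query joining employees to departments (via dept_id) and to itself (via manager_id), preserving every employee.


Two LEFT JOINs from the same base table employees: one to departments via dept_id, one to employees itself via manager_id. Both are LEFT so every employee is preserved.
Match against departments:
  - employee 1 (Aaron): dept_id=NULL, no match -> kept with NULL
  - employee 2 (Nate): dept_id=1 -> matches Operations
  - employee 3 (Olivia): dept_id=2 -> matches Sales
  - employee 4 (Sam): dept_id=NULL, no match -> kept with NULL
  - employee 5 (Mia): dept_id=1 -> matches Operations
  - employee 6 (Yara): dept_id=3 -> matches Finance
  - employee 7 (Hank): dept_id=3 -> matches Finance
Match against employees (self):
  - employee 1 (Aaron): manager_id=NULL -> NULL
  - employee 2 (Nate): manager_id=1 -> Aaron
  - employee 3 (Olivia): manager_id=NULL -> NULL
  - employee 4 (Sam): manager_id=3 -> Olivia
  - employee 5 (Mia): manager_id=3 -> Olivia
  - employee 6 (Yara): manager_id=NULL -> NULL
  - employee 7 (Hank): manager_id=NULL -> NULL

SQL:
SELECT a.name, b.name AS department, c.name AS manager
FROM employees a
LEFT JOIN departments b ON a.dept_id = b.id
LEFT JOIN employees c ON a.manager_id = c.id

Result:
name   | department | manager
-------+------------+--------
Aaron  | NULL       | NULL   
Nate   | Operations | Aaron  
Olivia | Sales      | NULL   
Sam    | NULL       | Olivia 
Mia    | Operations | Olivia 
Yara   | Finance    | NULL   
Hank   | Finance    | NULL   


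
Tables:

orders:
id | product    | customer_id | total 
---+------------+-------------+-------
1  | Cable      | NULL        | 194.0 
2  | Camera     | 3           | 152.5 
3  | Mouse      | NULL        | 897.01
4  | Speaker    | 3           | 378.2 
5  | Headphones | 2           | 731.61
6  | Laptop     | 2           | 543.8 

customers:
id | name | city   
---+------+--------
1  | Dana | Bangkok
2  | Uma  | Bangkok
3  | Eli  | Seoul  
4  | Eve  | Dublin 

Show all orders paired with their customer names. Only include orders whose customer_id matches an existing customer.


INNER JOIN keeps only orders rows whose customer_id matches an id in customers. Walk through each order:
  - order 1 (Cable): customer_id=NULL, no match -> dropped
  - order 2 (Camera): customer_id=3 -> matches Eli
  - order 3 (Mouse): customer_id=NULL, no match -> dropped
  - order 4 (Speaker): customer_id=3 -> matches Eli
  - order 5 (Headphones): customer_id=2 -> matches Uma
  - order 6 (Laptop): customer_id=2 -> matches Uma
So 2 of 6 rows are dropped.

SQL:
SELECT a.product, b.name AS customer
FROM orders a
INNER JOIN customers b ON a.customer_id = b.id

Result:
product    | customer
-----------+---------
Camera     | Eli     
Speaker    | Eli     
Headphones | Uma     
Laptop     | Uma     


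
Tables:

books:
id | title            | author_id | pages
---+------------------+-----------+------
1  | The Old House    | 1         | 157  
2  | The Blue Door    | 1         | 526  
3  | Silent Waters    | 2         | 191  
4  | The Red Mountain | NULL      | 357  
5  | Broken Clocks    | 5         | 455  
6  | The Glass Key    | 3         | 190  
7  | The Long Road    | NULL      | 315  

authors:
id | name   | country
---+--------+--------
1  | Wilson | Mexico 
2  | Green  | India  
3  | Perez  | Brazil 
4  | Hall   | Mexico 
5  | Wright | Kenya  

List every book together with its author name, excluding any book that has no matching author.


INNER JOIN keeps only books rows whose author_id matches an id in authors. Walk through each book:
  - book 1 (The Old House): author_id=1 -> matches Wilson
  - book 2 (The Blue Door): author_id=1 -> matches Wilson
  - book 3 (Silent Waters): author_id=2 -> matches Green
  - book 4 (The Red Mountain): author_id=NULL, no match -> dropped
  - book 5 (Broken Clocks): author_id=5 -> matches Wright
  - book 6 (The Glass Key): author_id=3 -> matches Perez
  - book 7 (The Long Road): author_id=NULL, no match -> dropped
So 2 of 7 rows are dropped.

SQL:
SELECT a.title, b.name AS author
FROM books a
INNER JOIN authors b ON a.author_id = b.id

Result:
title         | author
--------------+-------
The Old House | Wilson
The Blue Door | Wilson
Silent Waters | Green 
Broken Clocks | Wright
The Glass Key | Perez 


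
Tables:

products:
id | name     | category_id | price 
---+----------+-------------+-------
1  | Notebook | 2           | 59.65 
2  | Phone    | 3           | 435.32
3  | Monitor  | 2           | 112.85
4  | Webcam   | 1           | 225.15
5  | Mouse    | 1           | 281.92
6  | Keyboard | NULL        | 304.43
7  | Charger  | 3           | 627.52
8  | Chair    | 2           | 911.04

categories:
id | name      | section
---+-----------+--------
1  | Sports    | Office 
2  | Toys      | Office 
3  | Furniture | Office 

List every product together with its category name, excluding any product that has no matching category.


INNER JOIN keeps only products rows whose category_id matches an id in categories. Walk through each product:
  - product 1 (Notebook): category_id=2 -> matches Toys
  - product 2 (Phone): category_id=3 -> matches Furniture
  - product 3 (Monitor): category_id=2 -> matches Toys
  - product 4 (Webcam): category_id=1 -> matches Sports
  - product 5 (Mouse): category_id=1 -> matches Sports
  - product 6 (Keyboard): category_id=NULL, no match -> dropped
  - product 7 (Charger): category_id=3 -> matches Furniture
  - product 8 (Chair): category_id=2 -> matches Toys
So 1 of 8 rows is dropped.

SQL:
SELECT a.name, b.name AS category
FROM products a
INNER JOIN categories b ON a.category_id = b.id

Result:
name     | category 
---------+----------
Notebook | Toys     
Phone    | Furniture
Monitor  | Toys     
Webcam   | Sports   
Mouse    | Sports   
Charger  | Furniture
Chair    | Toys     


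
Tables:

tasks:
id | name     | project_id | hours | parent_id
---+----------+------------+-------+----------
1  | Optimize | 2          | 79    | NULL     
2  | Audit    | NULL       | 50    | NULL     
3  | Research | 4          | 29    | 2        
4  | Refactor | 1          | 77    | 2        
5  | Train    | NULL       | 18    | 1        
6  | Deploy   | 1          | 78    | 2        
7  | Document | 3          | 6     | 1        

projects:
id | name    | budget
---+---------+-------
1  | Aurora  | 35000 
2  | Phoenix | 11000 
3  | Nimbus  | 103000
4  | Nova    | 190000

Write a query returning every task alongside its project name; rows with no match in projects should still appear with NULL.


LEFT JOIN keeps every row from tasks (the left table); where project_id has no match in projects, the project columns become NULL. Walk through each task:
  - task 1 (Optimize): project_id=2 -> matches Phoenix
  - task 2 (Audit): project_id=NULL, no match -> kept with NULL
  - task 3 (Research): project_id=4 -> matches Nova
  - task 4 (Refactor): project_id=1 -> matches Aurora
  - task 5 (Train): project_id=NULL, no match -> kept with NULL
  - task 6 (Deploy): project_id=1 -> matches Aurora
  - task 7 (Document): project_id=3 -> matches Nimbus
All 7 rows appear; 2 have NULL project.

SQL:
SELECT a.name, b.name AS project
FROM tasks a
LEFT JOIN projects b ON a.project_id = b.id

Result:
name     | project
---------+--------
Optimize | Phoenix
Audit    | NULL   
Research | Nova   
Refactor | Aurora 
Train    | NULL   
Deploy   | Aurora 
Document | Nimbus 


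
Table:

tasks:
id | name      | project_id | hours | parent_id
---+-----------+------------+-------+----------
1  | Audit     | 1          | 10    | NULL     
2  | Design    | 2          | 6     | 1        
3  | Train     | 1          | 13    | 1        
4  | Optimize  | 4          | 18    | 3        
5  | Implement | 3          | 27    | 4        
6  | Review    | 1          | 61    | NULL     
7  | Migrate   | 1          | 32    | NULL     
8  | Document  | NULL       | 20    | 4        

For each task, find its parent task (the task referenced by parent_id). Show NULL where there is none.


This is a self-join: tasks is joined to a second copy of itself, matching each row's parent_id to another row's id. Use LEFT JOIN so rows with parent_id=NULL are kept.
  - task 1 (Audit): parent_id=NULL -> NULL
  - task 2 (Design): parent_id=1 -> Audit
  - task 3 (Train): parent_id=1 -> Audit
  - task 4 (Optimize): parent_id=3 -> Train
  - task 5 (Implement): parent_id=4 -> Optimize
  - task 6 (Review): parent_id=NULL -> NULL
  - task 7 (Migrate): parent_id=NULL -> NULL
  - task 8 (Document): parent_id=4 -> Optimize

SQL:
SELECT a.name AS item, b.name AS parent
FROM tasks a
LEFT JOIN tasks b ON a.parent_id = b.id

Result:
item      | parent  
----------+---------
Audit     | NULL    
Design    | Audit   
Train     | Audit   
Optimize  | Train   
Implement | Optimize
Review    | NULL    
Migrate   | NULL    
Document  | Optimize


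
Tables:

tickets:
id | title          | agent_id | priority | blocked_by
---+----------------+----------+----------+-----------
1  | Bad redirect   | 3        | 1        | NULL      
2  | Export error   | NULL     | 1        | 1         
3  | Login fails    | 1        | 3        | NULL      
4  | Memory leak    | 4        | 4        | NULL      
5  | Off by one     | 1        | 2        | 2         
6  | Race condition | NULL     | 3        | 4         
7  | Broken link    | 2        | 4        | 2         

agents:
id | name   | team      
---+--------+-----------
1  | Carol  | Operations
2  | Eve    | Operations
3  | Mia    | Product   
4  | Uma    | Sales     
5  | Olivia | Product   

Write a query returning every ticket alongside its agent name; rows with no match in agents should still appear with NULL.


LEFT JOIN keeps every row from tickets (the left table); where agent_id has no match in agents, the agent columns become NULL. Walk through each ticket:
  - ticket 1 (Bad redirect): agent_id=3 -> matches Mia
  - ticket 2 (Export error): agent_id=NULL, no match -> kept with NULL
  - ticket 3 (Login fails): agent_id=1 -> matches Carol
  - ticket 4 (Memory leak): agent_id=4 -> matches Uma
  - ticket 5 (Off by one): agent_id=1 -> matches Carol
  - ticket 6 (Race condition): agent_id=NULL, no match -> kept with NULL
  - ticket 7 (Broken link): agent_id=2 -> matches Eve
All 7 rows appear; 2 have NULL agent.

SQL:
SELECT a.title, b.name AS agent
FROM tickets a
LEFT JOIN agents b ON a.agent_id = b.id

Result:
title          | agent
---------------+------
Bad redirect   | Mia  
Export error   | NULL 
Login fails    | Carol
Memory leak    | Uma  
Off by one     | Carol
Race condition | NULL 
Broken link    | Eve  


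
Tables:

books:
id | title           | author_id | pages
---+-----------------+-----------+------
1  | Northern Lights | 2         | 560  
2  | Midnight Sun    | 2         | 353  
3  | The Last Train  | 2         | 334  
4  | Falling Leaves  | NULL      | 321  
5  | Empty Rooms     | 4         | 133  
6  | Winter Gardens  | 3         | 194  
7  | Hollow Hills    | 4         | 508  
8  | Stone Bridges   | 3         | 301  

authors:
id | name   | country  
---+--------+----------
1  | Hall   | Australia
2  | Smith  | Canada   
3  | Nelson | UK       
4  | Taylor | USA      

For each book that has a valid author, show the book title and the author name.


INNER JOIN keeps only books rows whose author_id matches an id in authors. Walk through each book:
  - book 1 (Northern Lights): author_id=2 -> matches Smith
  - book 2 (Midnight Sun): author_id=2 -> matches Smith
  - book 3 (The Last Train): author_id=2 -> matches Smith
  - book 4 (Falling Leaves): author_id=NULL, no match -> dropped
  - book 5 (Empty Rooms): author_id=4 -> matches Taylor
  - book 6 (Winter Gardens): author_id=3 -> matches Nelson
  - book 7 (Hollow Hills): author_id=4 -> matches Taylor
  - book 8 (Stone Bridges): author_id=3 -> matches Nelson
So 1 of 8 rows is dropped.

SQL:
SELECT a.title, b.name AS author
FROM books a
INNER JOIN authors b ON a.author_id = b.id

Result:
title           | author
----------------+-------
Northern Lights | Smith 
Midnight Sun    | Smith 
The Last Train  | Smith 
Empty Rooms     | Taylor
Winter Gardens  | Nelson
Hollow Hills    | Taylor
Stone Bridges   | Nelson


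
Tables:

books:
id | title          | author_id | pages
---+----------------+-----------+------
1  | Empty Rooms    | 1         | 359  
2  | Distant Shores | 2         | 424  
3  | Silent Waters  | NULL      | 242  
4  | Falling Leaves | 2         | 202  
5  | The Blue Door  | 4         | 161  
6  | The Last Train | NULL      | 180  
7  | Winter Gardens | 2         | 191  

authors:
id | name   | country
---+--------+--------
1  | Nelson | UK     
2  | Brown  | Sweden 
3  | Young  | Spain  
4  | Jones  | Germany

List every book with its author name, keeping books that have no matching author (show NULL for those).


LEFT JOIN keeps every row from books (the left table); where author_id has no match in authors, the author columns become NULL. Walk through each book:
  - book 1 (Empty Rooms): author_id=1 -> matches Nelson
  - book 2 (Distant Shores): author_id=2 -> matches Brown
  - book 3 (Silent Waters): author_id=NULL, no match -> kept with NULL
  - book 4 (Falling Leaves): author_id=2 -> matches Brown
  - book 5 (The Blue Door): author_id=4 -> matches Jones
  - book 6 (The Last Train): author_id=NULL, no match -> kept with NULL
  - book 7 (Winter Gardens): author_id=2 -> matches Brown
All 7 rows appear; 2 have NULL author.

SQL:
SELECT a.title, b.name AS author
FROM books a
LEFT JOIN authors b ON a.author_id = b.id

Result:
title          | author
---------------+-------
Empty Rooms    | Nelson
Distant Shores | Brown 
Silent Waters  | NULL  
Falling Leaves | Brown 
The Blue Door  | Jones 
The Last Train | NULL  
Winter Gardens | Brown 


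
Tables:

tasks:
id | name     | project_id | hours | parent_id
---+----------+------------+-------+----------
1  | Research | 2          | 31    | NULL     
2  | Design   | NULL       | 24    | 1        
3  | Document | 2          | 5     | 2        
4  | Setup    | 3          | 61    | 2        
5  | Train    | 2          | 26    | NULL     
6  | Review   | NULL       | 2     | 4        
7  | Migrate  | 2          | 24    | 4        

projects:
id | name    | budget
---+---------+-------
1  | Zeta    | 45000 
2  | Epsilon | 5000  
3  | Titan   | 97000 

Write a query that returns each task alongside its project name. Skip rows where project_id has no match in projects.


INNER JOIN keeps only tasks rows whose project_id matches an id in projects. Walk through each task:
  - task 1 (Research): project_id=2 -> matches Epsilon
  - task 2 (Design): project_id=NULL, no match -> dropped
  - task 3 (Document): project_id=2 -> matches Epsilon
  - task 4 (Setup): project_id=3 -> matches Titan
  - task 5 (Train): project_id=2 -> matches Epsilon
  - task 6 (Review): project_id=NULL, no match -> dropped
  - task 7 (Migrate): project_id=2 -> matches Epsilon
So 2 of 7 rows are dropped.

SQL:
SELECT a.name, b.name AS project
FROM tasks a
INNER JOIN projects b ON a.project_id = b.id

Result:
name     | project
---------+--------
Research | Epsilon
Document | Epsilon
Setup    | Titan  
Train    | Epsilon
Migrate  | Epsilon


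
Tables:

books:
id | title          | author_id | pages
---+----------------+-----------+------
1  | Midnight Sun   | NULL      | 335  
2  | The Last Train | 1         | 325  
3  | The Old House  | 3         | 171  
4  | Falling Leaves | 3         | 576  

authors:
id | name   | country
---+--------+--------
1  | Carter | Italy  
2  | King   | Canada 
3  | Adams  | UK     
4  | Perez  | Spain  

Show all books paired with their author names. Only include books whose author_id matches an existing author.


INNER JOIN keeps only books rows whose author_id matches an id in authors. Walk through each book:
  - book 1 (Midnight Sun): author_id=NULL, no match -> dropped
  - book 2 (The Last Train): author_id=1 -> matches Carter
  - book 3 (The Old House): author_id=3 -> matches Adams
  - book 4 (Falling Leaves): author_id=3 -> matches Adams
So 1 of 4 rows is dropped.

SQL:
SELECT a.title, b.name AS author
FROM books a
INNER JOIN authors b ON a.author_id = b.id

Result:
title          | author
---------------+-------
The Last Train | Carter
The Old House  | Adams 
Falling Leaves | Adams 


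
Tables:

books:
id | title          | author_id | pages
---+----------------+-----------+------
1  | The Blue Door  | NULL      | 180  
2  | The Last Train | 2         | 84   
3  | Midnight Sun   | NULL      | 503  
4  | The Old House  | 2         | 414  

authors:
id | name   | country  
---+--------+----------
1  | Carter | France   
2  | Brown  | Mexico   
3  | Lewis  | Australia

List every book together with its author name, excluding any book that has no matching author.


INNER JOIN keeps only books rows whose author_id matches an id in authors. Walk through each book:
  - book 1 (The Blue Door): author_id=NULL, no match -> dropped
  - book 2 (The Last Train): author_id=2 -> matches Brown
  - book 3 (Midnight Sun): author_id=NULL, no match -> dropped
  - book 4 (The Old House): author_id=2 -> matches Brown
So 2 of 4 rows are dropped.

SQL:
SELECT a.title, b.name AS author
FROM books a
INNER JOIN authors b ON a.author_id = b.id

Result:
title          | author
---------------+-------
The Last Train | Brown 
The Old House  | Brown 


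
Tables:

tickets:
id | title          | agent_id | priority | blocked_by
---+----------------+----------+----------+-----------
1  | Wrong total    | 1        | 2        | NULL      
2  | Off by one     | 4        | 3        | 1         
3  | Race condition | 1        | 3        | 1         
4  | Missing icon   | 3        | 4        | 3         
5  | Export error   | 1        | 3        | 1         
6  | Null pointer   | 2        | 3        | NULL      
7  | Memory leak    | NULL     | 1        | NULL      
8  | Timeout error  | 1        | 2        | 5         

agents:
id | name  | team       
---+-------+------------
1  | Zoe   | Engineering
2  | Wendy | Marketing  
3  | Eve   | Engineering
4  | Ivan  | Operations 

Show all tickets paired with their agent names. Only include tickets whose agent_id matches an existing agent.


INNER JOIN keeps only tickets rows whose agent_id matches an id in agents. Walk through each ticket:
  - ticket 1 (Wrong total): agent_id=1 -> matches Zoe
  - ticket 2 (Off by one): agent_id=4 -> matches Ivan
  - ticket 3 (Race condition): agent_id=1 -> matches Zoe
  - ticket 4 (Missing icon): agent_id=3 -> matches Eve
  - ticket 5 (Export error): agent_id=1 -> matches Zoe
  - ticket 6 (Null pointer): agent_id=2 -> matches Wendy
  - ticket 7 (Memory leak): agent_id=NULL, no match -> dropped
  - ticket 8 (Timeout error): agent_id=1 -> matches Zoe
So 1 of 8 rows is dropped.

SQL:
SELECT a.title, b.name AS agent
FROM tickets a
INNER JOIN agents b ON a.agent_id = b.id

Result:
title          | agent
---------------+------
Wrong total    | Zoe  
Off by one     | Ivan 
Race condition | Zoe  
Missing icon   | Eve  
Export error   | Zoe  
Null pointer   | Wendy
Timeout error  | Zoe  


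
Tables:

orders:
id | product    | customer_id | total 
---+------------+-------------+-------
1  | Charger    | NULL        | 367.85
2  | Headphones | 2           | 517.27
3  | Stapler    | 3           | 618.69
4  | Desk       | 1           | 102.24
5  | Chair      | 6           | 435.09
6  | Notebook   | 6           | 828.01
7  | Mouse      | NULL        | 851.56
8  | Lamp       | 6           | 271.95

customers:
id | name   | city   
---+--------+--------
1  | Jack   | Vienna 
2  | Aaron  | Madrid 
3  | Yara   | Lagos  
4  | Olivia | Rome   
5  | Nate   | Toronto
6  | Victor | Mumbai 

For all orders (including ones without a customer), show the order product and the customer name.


LEFT JOIN keeps every row from orders (the left table); where customer_id has no match in customers, the customer columns become NULL. Walk through each order:
  - order 1 (Charger): customer_id=NULL, no match -> kept with NULL
  - order 2 (Headphones): customer_id=2 -> matches Aaron
  - order 3 (Stapler): customer_id=3 -> matches Yara
  - order 4 (Desk): customer_id=1 -> matches Jack
  - order 5 (Chair): customer_id=6 -> matches Victor
  - order 6 (Notebook): customer_id=6 -> matches Victor
  - order 7 (Mouse): customer_id=NULL, no match -> kept with NULL
  - order 8 (Lamp): customer_id=6 -> matches Victor
All 8 rows appear; 2 have NULL customer.

SQL:
SELECT a.product, b.name AS customer
FROM orders a
LEFT JOIN customers b ON a.customer_id = b.id

Result:
product    | customer
-----------+---------
Charger    | NULL    
Headphones | Aaron   
Stapler    | Yara    
Desk       | Jack    
Chair      | Victor  
Notebook   | Victor  
Mouse      | NULL    
Lamp       | Victor  


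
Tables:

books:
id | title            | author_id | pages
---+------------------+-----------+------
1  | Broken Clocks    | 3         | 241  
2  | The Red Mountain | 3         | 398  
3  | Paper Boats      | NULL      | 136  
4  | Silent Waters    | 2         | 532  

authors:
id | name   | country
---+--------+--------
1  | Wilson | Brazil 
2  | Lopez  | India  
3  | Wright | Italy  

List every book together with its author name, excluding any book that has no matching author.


INNER JOIN keeps only books rows whose author_id matches an id in authors. Walk through each book:
  - book 1 (Broken Clocks): author_id=3 -> matches Wright
  - book 2 (The Red Mountain): author_id=3 -> matches Wright
  - book 3 (Paper Boats): author_id=NULL, no match -> dropped
  - book 4 (Silent Waters): author_id=2 -> matches Lopez
So 1 of 4 rows is dropped.

SQL:
SELECT a.title, b.name AS author
FROM books a
INNER JOIN authors b ON a.author_id = b.id

Result:
title            | author
-----------------+-------
Broken Clocks    | Wright
The Red Mountain | Wright
Silent Waters    | Lopez 


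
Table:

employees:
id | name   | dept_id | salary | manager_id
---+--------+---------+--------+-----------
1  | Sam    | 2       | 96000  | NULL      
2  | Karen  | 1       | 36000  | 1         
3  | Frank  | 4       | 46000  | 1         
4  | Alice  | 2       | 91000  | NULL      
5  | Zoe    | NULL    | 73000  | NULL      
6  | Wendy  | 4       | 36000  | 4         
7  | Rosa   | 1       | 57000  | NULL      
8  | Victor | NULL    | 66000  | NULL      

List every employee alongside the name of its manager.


This is a self-join: employees is joined to a second copy of itself, matching each row's manager_id to another row's id. Use LEFT JOIN so rows with manager_id=NULL are kept.
  - employee 1 (Sam): manager_id=NULL -> NULL
  - employee 2 (Karen): manager_id=1 -> Sam
  - employee 3 (Frank): manager_id=1 -> Sam
  - employee 4 (Alice): manager_id=NULL -> NULL
  - employee 5 (Zoe): manager_id=NULL -> NULL
  - employee 6 (Wendy): manager_id=4 -> Alice
  - employee 7 (Rosa): manager_id=NULL -> NULL
  - employee 8 (Victor): manager_id=NULL -> NULL

SQL:
SELECT a.name AS item, b.name AS manager
FROM employees a
LEFT JOIN employees b ON a.manager_id = b.id

Result:
item   | manager
-------+--------
Sam    | NULL   
Karen  | Sam    
Frank  | Sam    
Alice  | NULL   
Zoe    | NULL   
Wendy  | Alice  
Rosa   | NULL   
Victor | NULL   


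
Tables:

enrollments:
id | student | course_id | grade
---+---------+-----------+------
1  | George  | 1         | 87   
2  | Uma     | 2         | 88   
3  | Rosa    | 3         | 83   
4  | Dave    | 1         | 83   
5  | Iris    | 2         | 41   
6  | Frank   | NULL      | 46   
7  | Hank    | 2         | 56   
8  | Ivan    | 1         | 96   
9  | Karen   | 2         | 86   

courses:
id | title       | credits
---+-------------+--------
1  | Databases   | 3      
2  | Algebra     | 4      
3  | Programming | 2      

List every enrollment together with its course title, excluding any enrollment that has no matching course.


INNER JOIN keeps only enrollments rows whose course_id matches an id in courses. Walk through each enrollment:
  - enrollment 1 (George): course_id=1 -> matches Databases
  - enrollment 2 (Uma): course_id=2 -> matches Algebra
  - enrollment 3 (Rosa): course_id=3 -> matches Programming
  - enrollment 4 (Dave): course_id=1 -> matches Databases
  - enrollment 5 (Iris): course_id=2 -> matches Algebra
  - enrollment 6 (Frank): course_id=NULL, no match -> dropped
  - enrollment 7 (Hank): course_id=2 -> matches Algebra
  - enrollment 8 (Ivan): course_id=1 -> matches Databases
  - enrollment 9 (Karen): course_id=2 -> matches Algebra
So 1 of 9 rows is dropped.

SQL:
SELECT a.student, b.title AS course
FROM enrollments a
INNER JOIN courses b ON a.course_id = b.id

Result:
student | course     
--------+------------
George  | Databases  
Uma     | Algebra    
Rosa    | Programming
Dave    | Databases  
Iris    | Algebra    
Hank    | Algebra    
Ivan    | Databases  
Karen   | Algebra    


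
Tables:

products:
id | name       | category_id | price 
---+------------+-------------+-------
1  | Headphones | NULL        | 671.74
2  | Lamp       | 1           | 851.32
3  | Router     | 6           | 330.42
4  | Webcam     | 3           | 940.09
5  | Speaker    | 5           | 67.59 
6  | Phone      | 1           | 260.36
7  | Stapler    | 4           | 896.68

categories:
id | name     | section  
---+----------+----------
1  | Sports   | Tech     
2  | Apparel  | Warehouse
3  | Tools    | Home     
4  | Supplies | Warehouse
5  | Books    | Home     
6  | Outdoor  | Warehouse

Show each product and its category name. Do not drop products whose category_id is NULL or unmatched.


LEFT JOIN keeps every row from products (the left table); where category_id has no match in categories, the category columns become NULL. Walk through each product:
  - product 1 (Headphones): category_id=NULL, no match -> kept with NULL
  - product 2 (Lamp): category_id=1 -> matches Sports
  - product 3 (Router): category_id=6 -> matches Outdoor
  - product 4 (Webcam): category_id=3 -> matches Tools
  - product 5 (Speaker): category_id=5 -> matches Books
  - product 6 (Phone): category_id=1 -> matches Sports
  - product 7 (Stapler): category_id=4 -> matches Supplies
All 7 rows appear; 1 has NULL category.

SQL:
SELECT a.name, b.name AS category
FROM products a
LEFT JOIN categories b ON a.category_id = b.id

Result:
name       | category
-----------+---------
Headphones | NULL    
Lamp       | Sports  
Router     | Outdoor 
Webcam     | Tools   
Speaker    | Books   
Phone      | Sports  
Stapler    | Supplies
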